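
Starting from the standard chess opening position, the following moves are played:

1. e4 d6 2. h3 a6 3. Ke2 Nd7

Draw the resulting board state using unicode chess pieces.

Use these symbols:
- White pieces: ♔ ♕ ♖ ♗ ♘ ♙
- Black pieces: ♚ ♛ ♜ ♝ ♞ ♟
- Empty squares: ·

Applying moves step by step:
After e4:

♜ ♞ ♝ ♛ ♚ ♝ ♞ ♜
♟ ♟ ♟ ♟ ♟ ♟ ♟ ♟
· · · · · · · ·
· · · · · · · ·
· · · · ♙ · · ·
· · · · · · · ·
♙ ♙ ♙ ♙ · ♙ ♙ ♙
♖ ♘ ♗ ♕ ♔ ♗ ♘ ♖


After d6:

♜ ♞ ♝ ♛ ♚ ♝ ♞ ♜
♟ ♟ ♟ · ♟ ♟ ♟ ♟
· · · ♟ · · · ·
· · · · · · · ·
· · · · ♙ · · ·
· · · · · · · ·
♙ ♙ ♙ ♙ · ♙ ♙ ♙
♖ ♘ ♗ ♕ ♔ ♗ ♘ ♖


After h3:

♜ ♞ ♝ ♛ ♚ ♝ ♞ ♜
♟ ♟ ♟ · ♟ ♟ ♟ ♟
· · · ♟ · · · ·
· · · · · · · ·
· · · · ♙ · · ·
· · · · · · · ♙
♙ ♙ ♙ ♙ · ♙ ♙ ·
♖ ♘ ♗ ♕ ♔ ♗ ♘ ♖


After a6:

♜ ♞ ♝ ♛ ♚ ♝ ♞ ♜
· ♟ ♟ · ♟ ♟ ♟ ♟
♟ · · ♟ · · · ·
· · · · · · · ·
· · · · ♙ · · ·
· · · · · · · ♙
♙ ♙ ♙ ♙ · ♙ ♙ ·
♖ ♘ ♗ ♕ ♔ ♗ ♘ ♖


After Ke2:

♜ ♞ ♝ ♛ ♚ ♝ ♞ ♜
· ♟ ♟ · ♟ ♟ ♟ ♟
♟ · · ♟ · · · ·
· · · · · · · ·
· · · · ♙ · · ·
· · · · · · · ♙
♙ ♙ ♙ ♙ ♔ ♙ ♙ ·
♖ ♘ ♗ ♕ · ♗ ♘ ♖


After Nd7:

♜ · ♝ ♛ ♚ ♝ ♞ ♜
· ♟ ♟ ♞ ♟ ♟ ♟ ♟
♟ · · ♟ · · · ·
· · · · · · · ·
· · · · ♙ · · ·
· · · · · · · ♙
♙ ♙ ♙ ♙ ♔ ♙ ♙ ·
♖ ♘ ♗ ♕ · ♗ ♘ ♖



  a b c d e f g h
  ─────────────────
8│♜ · ♝ ♛ ♚ ♝ ♞ ♜│8
7│· ♟ ♟ ♞ ♟ ♟ ♟ ♟│7
6│♟ · · ♟ · · · ·│6
5│· · · · · · · ·│5
4│· · · · ♙ · · ·│4
3│· · · · · · · ♙│3
2│♙ ♙ ♙ ♙ ♔ ♙ ♙ ·│2
1│♖ ♘ ♗ ♕ · ♗ ♘ ♖│1
  ─────────────────
  a b c d e f g h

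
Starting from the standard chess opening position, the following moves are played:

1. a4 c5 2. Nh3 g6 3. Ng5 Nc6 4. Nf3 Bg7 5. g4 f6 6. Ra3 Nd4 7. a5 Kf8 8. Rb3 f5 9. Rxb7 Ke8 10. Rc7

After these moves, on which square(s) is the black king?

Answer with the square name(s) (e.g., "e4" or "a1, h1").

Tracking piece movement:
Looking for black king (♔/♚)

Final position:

  a b c d e f g h
  ─────────────────
8│♜ · ♝ ♛ ♚ · ♞ ♜│8
7│♟ · ♖ ♟ ♟ · ♝ ♟│7
6│· · · · · · ♟ ·│6
5│♙ · ♟ · · ♟ · ·│5
4│· · · ♞ · · ♙ ·│4
3│· · · · · ♘ · ·│3
2│· ♙ ♙ ♙ ♙ ♙ · ♙│2
1│· ♘ ♗ ♕ ♔ ♗ · ♖│1
  ─────────────────
  a b c d e f g h


e8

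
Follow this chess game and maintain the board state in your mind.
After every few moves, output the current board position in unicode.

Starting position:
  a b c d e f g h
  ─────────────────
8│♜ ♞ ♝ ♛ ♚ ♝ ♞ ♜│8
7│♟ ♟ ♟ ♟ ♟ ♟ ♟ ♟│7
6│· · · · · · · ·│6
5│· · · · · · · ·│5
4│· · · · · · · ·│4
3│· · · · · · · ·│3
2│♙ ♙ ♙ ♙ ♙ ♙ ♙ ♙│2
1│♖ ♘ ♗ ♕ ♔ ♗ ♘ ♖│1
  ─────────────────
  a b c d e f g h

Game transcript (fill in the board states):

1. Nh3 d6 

  a b c d e f g h
  ─────────────────
8│♜ ♞ ♝ ♛ ♚ ♝ ♞ ♜│8
7│♟ ♟ ♟ · ♟ ♟ ♟ ♟│7
6│· · · ♟ · · · ·│6
5│· · · · · · · ·│5
4│· · · · · · · ·│4
3│· · · · · · · ♘│3
2│♙ ♙ ♙ ♙ ♙ ♙ ♙ ♙│2
1│♖ ♘ ♗ ♕ ♔ ♗ · ♖│1
  ─────────────────
  a b c d e f g h

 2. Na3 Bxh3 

  a b c d e f g h
  ─────────────────
8│♜ ♞ · ♛ ♚ ♝ ♞ ♜│8
7│♟ ♟ ♟ · ♟ ♟ ♟ ♟│7
6│· · · ♟ · · · ·│6
5│· · · · · · · ·│5
4│· · · · · · · ·│4
3│♘ · · · · · · ♝│3
2│♙ ♙ ♙ ♙ ♙ ♙ ♙ ♙│2
1│♖ · ♗ ♕ ♔ ♗ · ♖│1
  ─────────────────
  a b c d e f g h

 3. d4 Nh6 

  a b c d e f g h
  ─────────────────
8│♜ ♞ · ♛ ♚ ♝ · ♜│8
7│♟ ♟ ♟ · ♟ ♟ ♟ ♟│7
6│· · · ♟ · · · ♞│6
5│· · · · · · · ·│5
4│· · · ♙ · · · ·│4
3│♘ · · · · · · ♝│3
2│♙ ♙ ♙ · ♙ ♙ ♙ ♙│2
1│♖ · ♗ ♕ ♔ ♗ · ♖│1
  ─────────────────
  a b c d e f g h



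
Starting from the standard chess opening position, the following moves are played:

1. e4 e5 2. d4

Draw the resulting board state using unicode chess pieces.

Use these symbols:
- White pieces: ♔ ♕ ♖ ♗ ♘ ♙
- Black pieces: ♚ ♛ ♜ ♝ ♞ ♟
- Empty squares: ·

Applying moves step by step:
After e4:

♜ ♞ ♝ ♛ ♚ ♝ ♞ ♜
♟ ♟ ♟ ♟ ♟ ♟ ♟ ♟
· · · · · · · ·
· · · · · · · ·
· · · · ♙ · · ·
· · · · · · · ·
♙ ♙ ♙ ♙ · ♙ ♙ ♙
♖ ♘ ♗ ♕ ♔ ♗ ♘ ♖


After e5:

♜ ♞ ♝ ♛ ♚ ♝ ♞ ♜
♟ ♟ ♟ ♟ · ♟ ♟ ♟
· · · · · · · ·
· · · · ♟ · · ·
· · · · ♙ · · ·
· · · · · · · ·
♙ ♙ ♙ ♙ · ♙ ♙ ♙
♖ ♘ ♗ ♕ ♔ ♗ ♘ ♖


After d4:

♜ ♞ ♝ ♛ ♚ ♝ ♞ ♜
♟ ♟ ♟ ♟ · ♟ ♟ ♟
· · · · · · · ·
· · · · ♟ · · ·
· · · ♙ ♙ · · ·
· · · · · · · ·
♙ ♙ ♙ · · ♙ ♙ ♙
♖ ♘ ♗ ♕ ♔ ♗ ♘ ♖



  a b c d e f g h
  ─────────────────
8│♜ ♞ ♝ ♛ ♚ ♝ ♞ ♜│8
7│♟ ♟ ♟ ♟ · ♟ ♟ ♟│7
6│· · · · · · · ·│6
5│· · · · ♟ · · ·│5
4│· · · ♙ ♙ · · ·│4
3│· · · · · · · ·│3
2│♙ ♙ ♙ · · ♙ ♙ ♙│2
1│♖ ♘ ♗ ♕ ♔ ♗ ♘ ♖│1
  ─────────────────
  a b c d e f g h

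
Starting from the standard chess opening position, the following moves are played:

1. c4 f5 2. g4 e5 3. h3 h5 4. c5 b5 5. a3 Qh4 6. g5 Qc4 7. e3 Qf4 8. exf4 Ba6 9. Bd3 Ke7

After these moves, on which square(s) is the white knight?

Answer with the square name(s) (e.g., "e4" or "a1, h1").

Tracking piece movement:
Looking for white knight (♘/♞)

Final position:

  a b c d e f g h
  ─────────────────
8│♜ ♞ · · · ♝ ♞ ♜│8
7│♟ · ♟ ♟ ♚ · ♟ ·│7
6│♝ · · · · · · ·│6
5│· ♟ ♙ · ♟ ♟ ♙ ♟│5
4│· · · · · ♙ · ·│4
3│♙ · · ♗ · · · ♙│3
2│· ♙ · ♙ · ♙ · ·│2
1│♖ ♘ ♗ ♕ ♔ · ♘ ♖│1
  ─────────────────
  a b c d e f g h


b1, g1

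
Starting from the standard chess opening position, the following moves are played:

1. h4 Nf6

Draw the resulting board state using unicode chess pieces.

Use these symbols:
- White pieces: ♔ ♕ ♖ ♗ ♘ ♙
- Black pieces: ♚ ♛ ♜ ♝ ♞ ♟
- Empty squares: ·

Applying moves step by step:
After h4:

♜ ♞ ♝ ♛ ♚ ♝ ♞ ♜
♟ ♟ ♟ ♟ ♟ ♟ ♟ ♟
· · · · · · · ·
· · · · · · · ·
· · · · · · · ♙
· · · · · · · ·
♙ ♙ ♙ ♙ ♙ ♙ ♙ ·
♖ ♘ ♗ ♕ ♔ ♗ ♘ ♖


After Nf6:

♜ ♞ ♝ ♛ ♚ ♝ · ♜
♟ ♟ ♟ ♟ ♟ ♟ ♟ ♟
· · · · · ♞ · ·
· · · · · · · ·
· · · · · · · ♙
· · · · · · · ·
♙ ♙ ♙ ♙ ♙ ♙ ♙ ·
♖ ♘ ♗ ♕ ♔ ♗ ♘ ♖



  a b c d e f g h
  ─────────────────
8│♜ ♞ ♝ ♛ ♚ ♝ · ♜│8
7│♟ ♟ ♟ ♟ ♟ ♟ ♟ ♟│7
6│· · · · · ♞ · ·│6
5│· · · · · · · ·│5
4│· · · · · · · ♙│4
3│· · · · · · · ·│3
2│♙ ♙ ♙ ♙ ♙ ♙ ♙ ·│2
1│♖ ♘ ♗ ♕ ♔ ♗ ♘ ♖│1
  ─────────────────
  a b c d e f g h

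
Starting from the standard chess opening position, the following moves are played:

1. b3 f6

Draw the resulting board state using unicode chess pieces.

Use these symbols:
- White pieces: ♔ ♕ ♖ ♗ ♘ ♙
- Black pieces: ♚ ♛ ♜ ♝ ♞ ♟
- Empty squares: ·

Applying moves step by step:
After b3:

♜ ♞ ♝ ♛ ♚ ♝ ♞ ♜
♟ ♟ ♟ ♟ ♟ ♟ ♟ ♟
· · · · · · · ·
· · · · · · · ·
· · · · · · · ·
· ♙ · · · · · ·
♙ · ♙ ♙ ♙ ♙ ♙ ♙
♖ ♘ ♗ ♕ ♔ ♗ ♘ ♖


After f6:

♜ ♞ ♝ ♛ ♚ ♝ ♞ ♜
♟ ♟ ♟ ♟ ♟ · ♟ ♟
· · · · · ♟ · ·
· · · · · · · ·
· · · · · · · ·
· ♙ · · · · · ·
♙ · ♙ ♙ ♙ ♙ ♙ ♙
♖ ♘ ♗ ♕ ♔ ♗ ♘ ♖



  a b c d e f g h
  ─────────────────
8│♜ ♞ ♝ ♛ ♚ ♝ ♞ ♜│8
7│♟ ♟ ♟ ♟ ♟ · ♟ ♟│7
6│· · · · · ♟ · ·│6
5│· · · · · · · ·│5
4│· · · · · · · ·│4
3│· ♙ · · · · · ·│3
2│♙ · ♙ ♙ ♙ ♙ ♙ ♙│2
1│♖ ♘ ♗ ♕ ♔ ♗ ♘ ♖│1
  ─────────────────
  a b c d e f g h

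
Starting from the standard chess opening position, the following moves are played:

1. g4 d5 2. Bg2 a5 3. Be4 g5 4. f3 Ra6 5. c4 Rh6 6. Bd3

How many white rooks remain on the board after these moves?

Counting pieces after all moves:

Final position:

  a b c d e f g h
  ─────────────────
8│· ♞ ♝ ♛ ♚ ♝ ♞ ♜│8
7│· ♟ ♟ · ♟ ♟ · ♟│7
6│· · · · · · · ♜│6
5│♟ · · ♟ · · ♟ ·│5
4│· · ♙ · · · ♙ ·│4
3│· · · ♗ · ♙ · ·│3
2│♙ ♙ · ♙ ♙ · · ♙│2
1│♖ ♘ ♗ ♕ ♔ · ♘ ♖│1
  ─────────────────
  a b c d e f g h


2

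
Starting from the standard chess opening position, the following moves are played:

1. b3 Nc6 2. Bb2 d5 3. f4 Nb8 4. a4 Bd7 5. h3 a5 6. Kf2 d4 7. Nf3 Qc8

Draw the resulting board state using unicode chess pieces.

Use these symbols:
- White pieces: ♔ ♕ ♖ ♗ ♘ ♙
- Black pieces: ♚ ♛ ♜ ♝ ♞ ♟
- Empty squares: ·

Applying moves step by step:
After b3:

♜ ♞ ♝ ♛ ♚ ♝ ♞ ♜
♟ ♟ ♟ ♟ ♟ ♟ ♟ ♟
· · · · · · · ·
· · · · · · · ·
· · · · · · · ·
· ♙ · · · · · ·
♙ · ♙ ♙ ♙ ♙ ♙ ♙
♖ ♘ ♗ ♕ ♔ ♗ ♘ ♖


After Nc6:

♜ · ♝ ♛ ♚ ♝ ♞ ♜
♟ ♟ ♟ ♟ ♟ ♟ ♟ ♟
· · ♞ · · · · ·
· · · · · · · ·
· · · · · · · ·
· ♙ · · · · · ·
♙ · ♙ ♙ ♙ ♙ ♙ ♙
♖ ♘ ♗ ♕ ♔ ♗ ♘ ♖


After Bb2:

♜ · ♝ ♛ ♚ ♝ ♞ ♜
♟ ♟ ♟ ♟ ♟ ♟ ♟ ♟
· · ♞ · · · · ·
· · · · · · · ·
· · · · · · · ·
· ♙ · · · · · ·
♙ ♗ ♙ ♙ ♙ ♙ ♙ ♙
♖ ♘ · ♕ ♔ ♗ ♘ ♖


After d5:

♜ · ♝ ♛ ♚ ♝ ♞ ♜
♟ ♟ ♟ · ♟ ♟ ♟ ♟
· · ♞ · · · · ·
· · · ♟ · · · ·
· · · · · · · ·
· ♙ · · · · · ·
♙ ♗ ♙ ♙ ♙ ♙ ♙ ♙
♖ ♘ · ♕ ♔ ♗ ♘ ♖


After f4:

♜ · ♝ ♛ ♚ ♝ ♞ ♜
♟ ♟ ♟ · ♟ ♟ ♟ ♟
· · ♞ · · · · ·
· · · ♟ · · · ·
· · · · · ♙ · ·
· ♙ · · · · · ·
♙ ♗ ♙ ♙ ♙ · ♙ ♙
♖ ♘ · ♕ ♔ ♗ ♘ ♖


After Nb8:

♜ ♞ ♝ ♛ ♚ ♝ ♞ ♜
♟ ♟ ♟ · ♟ ♟ ♟ ♟
· · · · · · · ·
· · · ♟ · · · ·
· · · · · ♙ · ·
· ♙ · · · · · ·
♙ ♗ ♙ ♙ ♙ · ♙ ♙
♖ ♘ · ♕ ♔ ♗ ♘ ♖


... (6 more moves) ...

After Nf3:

♜ ♞ · ♛ ♚ ♝ ♞ ♜
· ♟ ♟ ♝ ♟ ♟ ♟ ♟
· · · · · · · ·
♟ · · · · · · ·
♙ · · ♟ · ♙ · ·
· ♙ · · · ♘ · ♙
· ♗ ♙ ♙ ♙ ♔ ♙ ·
♖ ♘ · ♕ · ♗ · ♖


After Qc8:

♜ ♞ ♛ · ♚ ♝ ♞ ♜
· ♟ ♟ ♝ ♟ ♟ ♟ ♟
· · · · · · · ·
♟ · · · · · · ·
♙ · · ♟ · ♙ · ·
· ♙ · · · ♘ · ♙
· ♗ ♙ ♙ ♙ ♔ ♙ ·
♖ ♘ · ♕ · ♗ · ♖



  a b c d e f g h
  ─────────────────
8│♜ ♞ ♛ · ♚ ♝ ♞ ♜│8
7│· ♟ ♟ ♝ ♟ ♟ ♟ ♟│7
6│· · · · · · · ·│6
5│♟ · · · · · · ·│5
4│♙ · · ♟ · ♙ · ·│4
3│· ♙ · · · ♘ · ♙│3
2│· ♗ ♙ ♙ ♙ ♔ ♙ ·│2
1│♖ ♘ · ♕ · ♗ · ♖│1
  ─────────────────
  a b c d e f g h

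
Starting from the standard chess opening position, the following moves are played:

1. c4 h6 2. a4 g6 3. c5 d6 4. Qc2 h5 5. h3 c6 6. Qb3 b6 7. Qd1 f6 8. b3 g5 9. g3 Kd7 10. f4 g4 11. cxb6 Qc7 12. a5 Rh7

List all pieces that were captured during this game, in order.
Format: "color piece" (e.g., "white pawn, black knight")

Tracking captures:
  cxb6: captured black pawn

black pawn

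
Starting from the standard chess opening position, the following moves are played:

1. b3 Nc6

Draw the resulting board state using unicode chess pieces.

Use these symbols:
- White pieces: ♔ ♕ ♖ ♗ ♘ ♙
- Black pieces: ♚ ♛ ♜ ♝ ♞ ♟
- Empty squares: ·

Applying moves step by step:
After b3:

♜ ♞ ♝ ♛ ♚ ♝ ♞ ♜
♟ ♟ ♟ ♟ ♟ ♟ ♟ ♟
· · · · · · · ·
· · · · · · · ·
· · · · · · · ·
· ♙ · · · · · ·
♙ · ♙ ♙ ♙ ♙ ♙ ♙
♖ ♘ ♗ ♕ ♔ ♗ ♘ ♖


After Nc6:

♜ · ♝ ♛ ♚ ♝ ♞ ♜
♟ ♟ ♟ ♟ ♟ ♟ ♟ ♟
· · ♞ · · · · ·
· · · · · · · ·
· · · · · · · ·
· ♙ · · · · · ·
♙ · ♙ ♙ ♙ ♙ ♙ ♙
♖ ♘ ♗ ♕ ♔ ♗ ♘ ♖



  a b c d e f g h
  ─────────────────
8│♜ · ♝ ♛ ♚ ♝ ♞ ♜│8
7│♟ ♟ ♟ ♟ ♟ ♟ ♟ ♟│7
6│· · ♞ · · · · ·│6
5│· · · · · · · ·│5
4│· · · · · · · ·│4
3│· ♙ · · · · · ·│3
2│♙ · ♙ ♙ ♙ ♙ ♙ ♙│2
1│♖ ♘ ♗ ♕ ♔ ♗ ♘ ♖│1
  ─────────────────
  a b c d e f g h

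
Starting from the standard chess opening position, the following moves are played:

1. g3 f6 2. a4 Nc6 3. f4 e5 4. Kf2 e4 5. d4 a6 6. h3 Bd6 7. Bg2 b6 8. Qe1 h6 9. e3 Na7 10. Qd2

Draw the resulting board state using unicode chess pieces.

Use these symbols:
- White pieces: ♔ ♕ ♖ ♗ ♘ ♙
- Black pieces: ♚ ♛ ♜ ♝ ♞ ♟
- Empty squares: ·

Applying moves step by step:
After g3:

♜ ♞ ♝ ♛ ♚ ♝ ♞ ♜
♟ ♟ ♟ ♟ ♟ ♟ ♟ ♟
· · · · · · · ·
· · · · · · · ·
· · · · · · · ·
· · · · · · ♙ ·
♙ ♙ ♙ ♙ ♙ ♙ · ♙
♖ ♘ ♗ ♕ ♔ ♗ ♘ ♖


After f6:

♜ ♞ ♝ ♛ ♚ ♝ ♞ ♜
♟ ♟ ♟ ♟ ♟ · ♟ ♟
· · · · · ♟ · ·
· · · · · · · ·
· · · · · · · ·
· · · · · · ♙ ·
♙ ♙ ♙ ♙ ♙ ♙ · ♙
♖ ♘ ♗ ♕ ♔ ♗ ♘ ♖


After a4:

♜ ♞ ♝ ♛ ♚ ♝ ♞ ♜
♟ ♟ ♟ ♟ ♟ · ♟ ♟
· · · · · ♟ · ·
· · · · · · · ·
♙ · · · · · · ·
· · · · · · ♙ ·
· ♙ ♙ ♙ ♙ ♙ · ♙
♖ ♘ ♗ ♕ ♔ ♗ ♘ ♖


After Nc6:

♜ · ♝ ♛ ♚ ♝ ♞ ♜
♟ ♟ ♟ ♟ ♟ · ♟ ♟
· · ♞ · · ♟ · ·
· · · · · · · ·
♙ · · · · · · ·
· · · · · · ♙ ·
· ♙ ♙ ♙ ♙ ♙ · ♙
♖ ♘ ♗ ♕ ♔ ♗ ♘ ♖


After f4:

♜ · ♝ ♛ ♚ ♝ ♞ ♜
♟ ♟ ♟ ♟ ♟ · ♟ ♟
· · ♞ · · ♟ · ·
· · · · · · · ·
♙ · · · · ♙ · ·
· · · · · · ♙ ·
· ♙ ♙ ♙ ♙ · · ♙
♖ ♘ ♗ ♕ ♔ ♗ ♘ ♖


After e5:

♜ · ♝ ♛ ♚ ♝ ♞ ♜
♟ ♟ ♟ ♟ · · ♟ ♟
· · ♞ · · ♟ · ·
· · · · ♟ · · ·
♙ · · · · ♙ · ·
· · · · · · ♙ ·
· ♙ ♙ ♙ ♙ · · ♙
♖ ♘ ♗ ♕ ♔ ♗ ♘ ♖


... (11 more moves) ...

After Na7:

♜ · ♝ ♛ ♚ · ♞ ♜
♞ · ♟ ♟ · · ♟ ·
♟ ♟ · ♝ · ♟ · ♟
· · · · · · · ·
♙ · · ♙ ♟ ♙ · ·
· · · · ♙ · ♙ ♙
· ♙ ♙ · · ♔ ♗ ·
♖ ♘ ♗ · ♕ · ♘ ♖


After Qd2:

♜ · ♝ ♛ ♚ · ♞ ♜
♞ · ♟ ♟ · · ♟ ·
♟ ♟ · ♝ · ♟ · ♟
· · · · · · · ·
♙ · · ♙ ♟ ♙ · ·
· · · · ♙ · ♙ ♙
· ♙ ♙ ♕ · ♔ ♗ ·
♖ ♘ ♗ · · · ♘ ♖



  a b c d e f g h
  ─────────────────
8│♜ · ♝ ♛ ♚ · ♞ ♜│8
7│♞ · ♟ ♟ · · ♟ ·│7
6│♟ ♟ · ♝ · ♟ · ♟│6
5│· · · · · · · ·│5
4│♙ · · ♙ ♟ ♙ · ·│4
3│· · · · ♙ · ♙ ♙│3
2│· ♙ ♙ ♕ · ♔ ♗ ·│2
1│♖ ♘ ♗ · · · ♘ ♖│1
  ─────────────────
  a b c d e f g h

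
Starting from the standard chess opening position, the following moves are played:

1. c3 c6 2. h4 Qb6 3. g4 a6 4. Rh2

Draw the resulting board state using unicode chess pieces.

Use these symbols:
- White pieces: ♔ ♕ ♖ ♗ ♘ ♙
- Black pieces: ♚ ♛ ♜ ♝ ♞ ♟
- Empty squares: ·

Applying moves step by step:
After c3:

♜ ♞ ♝ ♛ ♚ ♝ ♞ ♜
♟ ♟ ♟ ♟ ♟ ♟ ♟ ♟
· · · · · · · ·
· · · · · · · ·
· · · · · · · ·
· · ♙ · · · · ·
♙ ♙ · ♙ ♙ ♙ ♙ ♙
♖ ♘ ♗ ♕ ♔ ♗ ♘ ♖


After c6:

♜ ♞ ♝ ♛ ♚ ♝ ♞ ♜
♟ ♟ · ♟ ♟ ♟ ♟ ♟
· · ♟ · · · · ·
· · · · · · · ·
· · · · · · · ·
· · ♙ · · · · ·
♙ ♙ · ♙ ♙ ♙ ♙ ♙
♖ ♘ ♗ ♕ ♔ ♗ ♘ ♖


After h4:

♜ ♞ ♝ ♛ ♚ ♝ ♞ ♜
♟ ♟ · ♟ ♟ ♟ ♟ ♟
· · ♟ · · · · ·
· · · · · · · ·
· · · · · · · ♙
· · ♙ · · · · ·
♙ ♙ · ♙ ♙ ♙ ♙ ·
♖ ♘ ♗ ♕ ♔ ♗ ♘ ♖


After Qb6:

♜ ♞ ♝ · ♚ ♝ ♞ ♜
♟ ♟ · ♟ ♟ ♟ ♟ ♟
· ♛ ♟ · · · · ·
· · · · · · · ·
· · · · · · · ♙
· · ♙ · · · · ·
♙ ♙ · ♙ ♙ ♙ ♙ ·
♖ ♘ ♗ ♕ ♔ ♗ ♘ ♖


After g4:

♜ ♞ ♝ · ♚ ♝ ♞ ♜
♟ ♟ · ♟ ♟ ♟ ♟ ♟
· ♛ ♟ · · · · ·
· · · · · · · ·
· · · · · · ♙ ♙
· · ♙ · · · · ·
♙ ♙ · ♙ ♙ ♙ · ·
♖ ♘ ♗ ♕ ♔ ♗ ♘ ♖


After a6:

♜ ♞ ♝ · ♚ ♝ ♞ ♜
· ♟ · ♟ ♟ ♟ ♟ ♟
♟ ♛ ♟ · · · · ·
· · · · · · · ·
· · · · · · ♙ ♙
· · ♙ · · · · ·
♙ ♙ · ♙ ♙ ♙ · ·
♖ ♘ ♗ ♕ ♔ ♗ ♘ ♖


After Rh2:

♜ ♞ ♝ · ♚ ♝ ♞ ♜
· ♟ · ♟ ♟ ♟ ♟ ♟
♟ ♛ ♟ · · · · ·
· · · · · · · ·
· · · · · · ♙ ♙
· · ♙ · · · · ·
♙ ♙ · ♙ ♙ ♙ · ♖
♖ ♘ ♗ ♕ ♔ ♗ ♘ ·



  a b c d e f g h
  ─────────────────
8│♜ ♞ ♝ · ♚ ♝ ♞ ♜│8
7│· ♟ · ♟ ♟ ♟ ♟ ♟│7
6│♟ ♛ ♟ · · · · ·│6
5│· · · · · · · ·│5
4│· · · · · · ♙ ♙│4
3│· · ♙ · · · · ·│3
2│♙ ♙ · ♙ ♙ ♙ · ♖│2
1│♖ ♘ ♗ ♕ ♔ ♗ ♘ ·│1
  ─────────────────
  a b c d e f g h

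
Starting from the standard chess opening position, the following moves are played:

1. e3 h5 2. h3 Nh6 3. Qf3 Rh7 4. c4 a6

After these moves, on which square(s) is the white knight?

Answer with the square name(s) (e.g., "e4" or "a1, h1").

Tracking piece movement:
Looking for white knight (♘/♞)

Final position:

  a b c d e f g h
  ─────────────────
8│♜ ♞ ♝ ♛ ♚ ♝ · ·│8
7│· ♟ ♟ ♟ ♟ ♟ ♟ ♜│7
6│♟ · · · · · · ♞│6
5│· · · · · · · ♟│5
4│· · ♙ · · · · ·│4
3│· · · · ♙ ♕ · ♙│3
2│♙ ♙ · ♙ · ♙ ♙ ·│2
1│♖ ♘ ♗ · ♔ ♗ ♘ ♖│1
  ─────────────────
  a b c d e f g h


b1, g1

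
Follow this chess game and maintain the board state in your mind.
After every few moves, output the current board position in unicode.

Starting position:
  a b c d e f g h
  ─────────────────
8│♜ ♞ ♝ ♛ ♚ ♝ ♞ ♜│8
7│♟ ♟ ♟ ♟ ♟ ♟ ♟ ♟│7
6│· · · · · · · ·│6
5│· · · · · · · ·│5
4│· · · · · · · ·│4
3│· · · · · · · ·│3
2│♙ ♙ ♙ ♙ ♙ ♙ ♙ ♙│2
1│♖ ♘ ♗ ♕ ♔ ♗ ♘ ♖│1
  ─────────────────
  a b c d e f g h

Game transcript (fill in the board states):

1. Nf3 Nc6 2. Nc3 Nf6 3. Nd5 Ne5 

  a b c d e f g h
  ─────────────────
8│♜ · ♝ ♛ ♚ ♝ · ♜│8
7│♟ ♟ ♟ ♟ ♟ ♟ ♟ ♟│7
6│· · · · · ♞ · ·│6
5│· · · ♘ ♞ · · ·│5
4│· · · · · · · ·│4
3│· · · · · ♘ · ·│3
2│♙ ♙ ♙ ♙ ♙ ♙ ♙ ♙│2
1│♖ · ♗ ♕ ♔ ♗ · ♖│1
  ─────────────────
  a b c d e f g h

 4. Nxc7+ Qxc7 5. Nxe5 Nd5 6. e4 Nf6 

  a b c d e f g h
  ─────────────────
8│♜ · ♝ · ♚ ♝ · ♜│8
7│♟ ♟ ♛ ♟ ♟ ♟ ♟ ♟│7
6│· · · · · ♞ · ·│6
5│· · · · ♘ · · ·│5
4│· · · · ♙ · · ·│4
3│· · · · · · · ·│3
2│♙ ♙ ♙ ♙ · ♙ ♙ ♙│2
1│♖ · ♗ ♕ ♔ ♗ · ♖│1
  ─────────────────
  a b c d e f g h

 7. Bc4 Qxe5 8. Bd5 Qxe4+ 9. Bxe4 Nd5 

  a b c d e f g h
  ─────────────────
8│♜ · ♝ · ♚ ♝ · ♜│8
7│♟ ♟ · ♟ ♟ ♟ ♟ ♟│7
6│· · · · · · · ·│6
5│· · · ♞ · · · ·│5
4│· · · · ♗ · · ·│4
3│· · · · · · · ·│3
2│♙ ♙ ♙ ♙ · ♙ ♙ ♙│2
1│♖ · ♗ ♕ ♔ · · ♖│1
  ─────────────────
  a b c d e f g h

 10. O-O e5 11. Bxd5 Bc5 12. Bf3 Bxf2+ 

  a b c d e f g h
  ─────────────────
8│♜ · ♝ · ♚ · · ♜│8
7│♟ ♟ · ♟ · ♟ ♟ ♟│7
6│· · · · · · · ·│6
5│· · · · ♟ · · ·│5
4│· · · · · · · ·│4
3│· · · · · ♗ · ·│3
2│♙ ♙ ♙ ♙ · ♝ ♙ ♙│2
1│♖ · ♗ ♕ · ♖ ♔ ·│1
  ─────────────────
  a b c d e f g h

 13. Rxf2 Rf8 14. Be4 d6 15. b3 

  a b c d e f g h
  ─────────────────
8│♜ · ♝ · ♚ ♜ · ·│8
7│♟ ♟ · · · ♟ ♟ ♟│7
6│· · · ♟ · · · ·│6
5│· · · · ♟ · · ·│5
4│· · · · ♗ · · ·│4
3│· ♙ · · · · · ·│3
2│♙ · ♙ ♙ · ♖ ♙ ♙│2
1│♖ · ♗ ♕ · · ♔ ·│1
  ─────────────────
  a b c d e f g h


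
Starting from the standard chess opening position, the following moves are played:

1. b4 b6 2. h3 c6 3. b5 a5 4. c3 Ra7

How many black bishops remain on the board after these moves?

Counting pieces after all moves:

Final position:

  a b c d e f g h
  ─────────────────
8│· ♞ ♝ ♛ ♚ ♝ ♞ ♜│8
7│♜ · · ♟ ♟ ♟ ♟ ♟│7
6│· ♟ ♟ · · · · ·│6
5│♟ ♙ · · · · · ·│5
4│· · · · · · · ·│4
3│· · ♙ · · · · ♙│3
2│♙ · · ♙ ♙ ♙ ♙ ·│2
1│♖ ♘ ♗ ♕ ♔ ♗ ♘ ♖│1
  ─────────────────
  a b c d e f g h


2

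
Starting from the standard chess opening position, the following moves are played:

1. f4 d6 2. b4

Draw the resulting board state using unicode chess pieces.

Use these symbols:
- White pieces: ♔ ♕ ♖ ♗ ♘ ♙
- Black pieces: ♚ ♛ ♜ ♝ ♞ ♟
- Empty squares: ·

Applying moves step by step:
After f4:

♜ ♞ ♝ ♛ ♚ ♝ ♞ ♜
♟ ♟ ♟ ♟ ♟ ♟ ♟ ♟
· · · · · · · ·
· · · · · · · ·
· · · · · ♙ · ·
· · · · · · · ·
♙ ♙ ♙ ♙ ♙ · ♙ ♙
♖ ♘ ♗ ♕ ♔ ♗ ♘ ♖


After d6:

♜ ♞ ♝ ♛ ♚ ♝ ♞ ♜
♟ ♟ ♟ · ♟ ♟ ♟ ♟
· · · ♟ · · · ·
· · · · · · · ·
· · · · · ♙ · ·
· · · · · · · ·
♙ ♙ ♙ ♙ ♙ · ♙ ♙
♖ ♘ ♗ ♕ ♔ ♗ ♘ ♖


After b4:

♜ ♞ ♝ ♛ ♚ ♝ ♞ ♜
♟ ♟ ♟ · ♟ ♟ ♟ ♟
· · · ♟ · · · ·
· · · · · · · ·
· ♙ · · · ♙ · ·
· · · · · · · ·
♙ · ♙ ♙ ♙ · ♙ ♙
♖ ♘ ♗ ♕ ♔ ♗ ♘ ♖



  a b c d e f g h
  ─────────────────
8│♜ ♞ ♝ ♛ ♚ ♝ ♞ ♜│8
7│♟ ♟ ♟ · ♟ ♟ ♟ ♟│7
6│· · · ♟ · · · ·│6
5│· · · · · · · ·│5
4│· ♙ · · · ♙ · ·│4
3│· · · · · · · ·│3
2│♙ · ♙ ♙ ♙ · ♙ ♙│2
1│♖ ♘ ♗ ♕ ♔ ♗ ♘ ♖│1
  ─────────────────
  a b c d e f g h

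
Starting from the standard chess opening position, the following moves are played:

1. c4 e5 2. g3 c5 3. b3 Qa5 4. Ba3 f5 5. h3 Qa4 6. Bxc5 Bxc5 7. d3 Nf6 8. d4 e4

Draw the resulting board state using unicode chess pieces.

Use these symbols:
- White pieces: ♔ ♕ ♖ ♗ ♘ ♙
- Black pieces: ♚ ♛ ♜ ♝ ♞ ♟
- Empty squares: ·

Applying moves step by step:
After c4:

♜ ♞ ♝ ♛ ♚ ♝ ♞ ♜
♟ ♟ ♟ ♟ ♟ ♟ ♟ ♟
· · · · · · · ·
· · · · · · · ·
· · ♙ · · · · ·
· · · · · · · ·
♙ ♙ · ♙ ♙ ♙ ♙ ♙
♖ ♘ ♗ ♕ ♔ ♗ ♘ ♖


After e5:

♜ ♞ ♝ ♛ ♚ ♝ ♞ ♜
♟ ♟ ♟ ♟ · ♟ ♟ ♟
· · · · · · · ·
· · · · ♟ · · ·
· · ♙ · · · · ·
· · · · · · · ·
♙ ♙ · ♙ ♙ ♙ ♙ ♙
♖ ♘ ♗ ♕ ♔ ♗ ♘ ♖


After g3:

♜ ♞ ♝ ♛ ♚ ♝ ♞ ♜
♟ ♟ ♟ ♟ · ♟ ♟ ♟
· · · · · · · ·
· · · · ♟ · · ·
· · ♙ · · · · ·
· · · · · · ♙ ·
♙ ♙ · ♙ ♙ ♙ · ♙
♖ ♘ ♗ ♕ ♔ ♗ ♘ ♖


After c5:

♜ ♞ ♝ ♛ ♚ ♝ ♞ ♜
♟ ♟ · ♟ · ♟ ♟ ♟
· · · · · · · ·
· · ♟ · ♟ · · ·
· · ♙ · · · · ·
· · · · · · ♙ ·
♙ ♙ · ♙ ♙ ♙ · ♙
♖ ♘ ♗ ♕ ♔ ♗ ♘ ♖


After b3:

♜ ♞ ♝ ♛ ♚ ♝ ♞ ♜
♟ ♟ · ♟ · ♟ ♟ ♟
· · · · · · · ·
· · ♟ · ♟ · · ·
· · ♙ · · · · ·
· ♙ · · · · ♙ ·
♙ · · ♙ ♙ ♙ · ♙
♖ ♘ ♗ ♕ ♔ ♗ ♘ ♖


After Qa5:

♜ ♞ ♝ · ♚ ♝ ♞ ♜
♟ ♟ · ♟ · ♟ ♟ ♟
· · · · · · · ·
♛ · ♟ · ♟ · · ·
· · ♙ · · · · ·
· ♙ · · · · ♙ ·
♙ · · ♙ ♙ ♙ · ♙
♖ ♘ ♗ ♕ ♔ ♗ ♘ ♖


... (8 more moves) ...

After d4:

♜ ♞ ♝ · ♚ · · ♜
♟ ♟ · ♟ · · ♟ ♟
· · · · · ♞ · ·
· · ♝ · ♟ ♟ · ·
♛ · ♙ ♙ · · · ·
· ♙ · · · · ♙ ♙
♙ · · · ♙ ♙ · ·
♖ ♘ · ♕ ♔ ♗ ♘ ♖


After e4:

♜ ♞ ♝ · ♚ · · ♜
♟ ♟ · ♟ · · ♟ ♟
· · · · · ♞ · ·
· · ♝ · · ♟ · ·
♛ · ♙ ♙ ♟ · · ·
· ♙ · · · · ♙ ♙
♙ · · · ♙ ♙ · ·
♖ ♘ · ♕ ♔ ♗ ♘ ♖



  a b c d e f g h
  ─────────────────
8│♜ ♞ ♝ · ♚ · · ♜│8
7│♟ ♟ · ♟ · · ♟ ♟│7
6│· · · · · ♞ · ·│6
5│· · ♝ · · ♟ · ·│5
4│♛ · ♙ ♙ ♟ · · ·│4
3│· ♙ · · · · ♙ ♙│3
2│♙ · · · ♙ ♙ · ·│2
1│♖ ♘ · ♕ ♔ ♗ ♘ ♖│1
  ─────────────────
  a b c d e f g h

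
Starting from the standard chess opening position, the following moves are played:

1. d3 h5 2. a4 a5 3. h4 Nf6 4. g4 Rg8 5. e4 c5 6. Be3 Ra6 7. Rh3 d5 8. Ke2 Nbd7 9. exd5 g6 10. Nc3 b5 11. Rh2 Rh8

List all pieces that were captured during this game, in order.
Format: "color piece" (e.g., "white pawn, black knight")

Tracking captures:
  exd5: captured black pawn

black pawn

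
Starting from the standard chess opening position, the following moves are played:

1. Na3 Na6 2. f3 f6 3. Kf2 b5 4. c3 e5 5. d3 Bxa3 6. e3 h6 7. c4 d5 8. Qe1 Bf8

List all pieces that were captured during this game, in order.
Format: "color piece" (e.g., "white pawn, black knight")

Tracking captures:
  Bxa3: captured white knight

white knight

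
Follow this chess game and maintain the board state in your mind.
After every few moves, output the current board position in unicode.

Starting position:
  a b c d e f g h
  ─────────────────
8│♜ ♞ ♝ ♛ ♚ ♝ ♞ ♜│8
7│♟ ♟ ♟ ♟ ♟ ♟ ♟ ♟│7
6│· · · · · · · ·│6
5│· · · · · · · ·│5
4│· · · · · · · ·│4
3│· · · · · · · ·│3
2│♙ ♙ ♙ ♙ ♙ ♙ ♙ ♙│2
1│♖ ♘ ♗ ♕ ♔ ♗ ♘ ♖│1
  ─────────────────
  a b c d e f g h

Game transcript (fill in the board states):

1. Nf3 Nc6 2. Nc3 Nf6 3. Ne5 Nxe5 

  a b c d e f g h
  ─────────────────
8│♜ · ♝ ♛ ♚ ♝ · ♜│8
7│♟ ♟ ♟ ♟ ♟ ♟ ♟ ♟│7
6│· · · · · ♞ · ·│6
5│· · · · ♞ · · ·│5
4│· · · · · · · ·│4
3│· · ♘ · · · · ·│3
2│♙ ♙ ♙ ♙ ♙ ♙ ♙ ♙│2
1│♖ · ♗ ♕ ♔ ♗ · ♖│1
  ─────────────────
  a b c d e f g h

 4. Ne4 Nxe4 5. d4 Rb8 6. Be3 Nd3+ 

  a b c d e f g h
  ─────────────────
8│· ♜ ♝ ♛ ♚ ♝ · ♜│8
7│♟ ♟ ♟ ♟ ♟ ♟ ♟ ♟│7
6│· · · · · · · ·│6
5│· · · · · · · ·│5
4│· · · ♙ ♞ · · ·│4
3│· · · ♞ ♗ · · ·│3
2│♙ ♙ ♙ · ♙ ♙ ♙ ♙│2
1│♖ · · ♕ ♔ ♗ · ♖│1
  ─────────────────
  a b c d e f g h

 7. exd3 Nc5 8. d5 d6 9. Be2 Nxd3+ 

  a b c d e f g h
  ─────────────────
8│· ♜ ♝ ♛ ♚ ♝ · ♜│8
7│♟ ♟ ♟ · ♟ ♟ ♟ ♟│7
6│· · · ♟ · · · ·│6
5│· · · ♙ · · · ·│5
4│· · · · · · · ·│4
3│· · · ♞ ♗ · · ·│3
2│♙ ♙ ♙ · ♗ ♙ ♙ ♙│2
1│♖ · · ♕ ♔ · · ♖│1
  ─────────────────
  a b c d e f g h

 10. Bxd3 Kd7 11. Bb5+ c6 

  a b c d e f g h
  ─────────────────
8│· ♜ ♝ ♛ · ♝ · ♜│8
7│♟ ♟ · ♚ ♟ ♟ ♟ ♟│7
6│· · ♟ ♟ · · · ·│6
5│· ♗ · ♙ · · · ·│5
4│· · · · · · · ·│4
3│· · · · ♗ · · ·│3
2│♙ ♙ ♙ · · ♙ ♙ ♙│2
1│♖ · · ♕ ♔ · · ♖│1
  ─────────────────
  a b c d e f g h


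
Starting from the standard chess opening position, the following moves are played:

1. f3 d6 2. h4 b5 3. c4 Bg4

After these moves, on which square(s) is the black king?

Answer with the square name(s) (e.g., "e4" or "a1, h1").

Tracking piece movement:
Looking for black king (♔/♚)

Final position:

  a b c d e f g h
  ─────────────────
8│♜ ♞ · ♛ ♚ ♝ ♞ ♜│8
7│♟ · ♟ · ♟ ♟ ♟ ♟│7
6│· · · ♟ · · · ·│6
5│· ♟ · · · · · ·│5
4│· · ♙ · · · ♝ ♙│4
3│· · · · · ♙ · ·│3
2│♙ ♙ · ♙ ♙ · ♙ ·│2
1│♖ ♘ ♗ ♕ ♔ ♗ ♘ ♖│1
  ─────────────────
  a b c d e f g h


e8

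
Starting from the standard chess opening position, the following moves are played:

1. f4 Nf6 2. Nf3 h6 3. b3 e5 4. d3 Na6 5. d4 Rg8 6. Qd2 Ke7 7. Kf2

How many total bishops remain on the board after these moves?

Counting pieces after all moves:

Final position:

  a b c d e f g h
  ─────────────────
8│♜ · ♝ ♛ · ♝ ♜ ·│8
7│♟ ♟ ♟ ♟ ♚ ♟ ♟ ·│7
6│♞ · · · · ♞ · ♟│6
5│· · · · ♟ · · ·│5
4│· · · ♙ · ♙ · ·│4
3│· ♙ · · · ♘ · ·│3
2│♙ · ♙ ♕ ♙ ♔ ♙ ♙│2
1│♖ ♘ ♗ · · ♗ · ♖│1
  ─────────────────
  a b c d e f g h


4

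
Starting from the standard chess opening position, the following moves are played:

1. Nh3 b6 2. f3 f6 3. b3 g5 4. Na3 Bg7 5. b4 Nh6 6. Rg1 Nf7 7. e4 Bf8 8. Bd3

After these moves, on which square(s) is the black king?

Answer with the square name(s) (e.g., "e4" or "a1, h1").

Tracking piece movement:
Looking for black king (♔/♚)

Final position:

  a b c d e f g h
  ─────────────────
8│♜ ♞ ♝ ♛ ♚ ♝ · ♜│8
7│♟ · ♟ ♟ ♟ ♞ · ♟│7
6│· ♟ · · · ♟ · ·│6
5│· · · · · · ♟ ·│5
4│· ♙ · · ♙ · · ·│4
3│♘ · · ♗ · ♙ · ♘│3
2│♙ · ♙ ♙ · · ♙ ♙│2
1│♖ · ♗ ♕ ♔ · ♖ ·│1
  ─────────────────
  a b c d e f g h


e8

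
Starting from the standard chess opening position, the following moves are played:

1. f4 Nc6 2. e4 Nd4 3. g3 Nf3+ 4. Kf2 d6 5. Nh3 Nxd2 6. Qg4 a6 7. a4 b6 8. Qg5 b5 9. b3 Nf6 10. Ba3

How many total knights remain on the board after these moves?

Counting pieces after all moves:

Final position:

  a b c d e f g h
  ─────────────────
8│♜ · ♝ ♛ ♚ ♝ · ♜│8
7│· · ♟ · ♟ ♟ ♟ ♟│7
6│♟ · · ♟ · ♞ · ·│6
5│· ♟ · · · · ♕ ·│5
4│♙ · · · ♙ ♙ · ·│4
3│♗ ♙ · · · · ♙ ♘│3
2│· · ♙ ♞ · ♔ · ♙│2
1│♖ ♘ · · · ♗ · ♖│1
  ─────────────────
  a b c d e f g h


4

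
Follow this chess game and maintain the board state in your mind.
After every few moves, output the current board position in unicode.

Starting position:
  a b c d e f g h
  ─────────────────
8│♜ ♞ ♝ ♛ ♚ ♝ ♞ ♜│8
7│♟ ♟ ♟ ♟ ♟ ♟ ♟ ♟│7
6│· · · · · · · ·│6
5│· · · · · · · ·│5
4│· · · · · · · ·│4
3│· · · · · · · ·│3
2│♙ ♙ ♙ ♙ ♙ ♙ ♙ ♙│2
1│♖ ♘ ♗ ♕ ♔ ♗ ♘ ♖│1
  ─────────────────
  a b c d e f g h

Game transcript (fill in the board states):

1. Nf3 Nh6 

  a b c d e f g h
  ─────────────────
8│♜ ♞ ♝ ♛ ♚ ♝ · ♜│8
7│♟ ♟ ♟ ♟ ♟ ♟ ♟ ♟│7
6│· · · · · · · ♞│6
5│· · · · · · · ·│5
4│· · · · · · · ·│4
3│· · · · · ♘ · ·│3
2│♙ ♙ ♙ ♙ ♙ ♙ ♙ ♙│2
1│♖ ♘ ♗ ♕ ♔ ♗ · ♖│1
  ─────────────────
  a b c d e f g h

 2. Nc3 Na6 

  a b c d e f g h
  ─────────────────
8│♜ · ♝ ♛ ♚ ♝ · ♜│8
7│♟ ♟ ♟ ♟ ♟ ♟ ♟ ♟│7
6│♞ · · · · · · ♞│6
5│· · · · · · · ·│5
4│· · · · · · · ·│4
3│· · ♘ · · ♘ · ·│3
2│♙ ♙ ♙ ♙ ♙ ♙ ♙ ♙│2
1│♖ · ♗ ♕ ♔ ♗ · ♖│1
  ─────────────────
  a b c d e f g h

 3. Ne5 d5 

  a b c d e f g h
  ─────────────────
8│♜ · ♝ ♛ ♚ ♝ · ♜│8
7│♟ ♟ ♟ · ♟ ♟ ♟ ♟│7
6│♞ · · · · · · ♞│6
5│· · · ♟ ♘ · · ·│5
4│· · · · · · · ·│4
3│· · ♘ · · · · ·│3
2│♙ ♙ ♙ ♙ ♙ ♙ ♙ ♙│2
1│♖ · ♗ ♕ ♔ ♗ · ♖│1
  ─────────────────
  a b c d e f g h

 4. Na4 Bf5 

  a b c d e f g h
  ─────────────────
8│♜ · · ♛ ♚ ♝ · ♜│8
7│♟ ♟ ♟ · ♟ ♟ ♟ ♟│7
6│♞ · · · · · · ♞│6
5│· · · ♟ ♘ ♝ · ·│5
4│♘ · · · · · · ·│4
3│· · · · · · · ·│3
2│♙ ♙ ♙ ♙ ♙ ♙ ♙ ♙│2
1│♖ · ♗ ♕ ♔ ♗ · ♖│1
  ─────────────────
  a b c d e f g h

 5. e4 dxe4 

  a b c d e f g h
  ─────────────────
8│♜ · · ♛ ♚ ♝ · ♜│8
7│♟ ♟ ♟ · ♟ ♟ ♟ ♟│7
6│♞ · · · · · · ♞│6
5│· · · · ♘ ♝ · ·│5
4│♘ · · · ♟ · · ·│4
3│· · · · · · · ·│3
2│♙ ♙ ♙ ♙ · ♙ ♙ ♙│2
1│♖ · ♗ ♕ ♔ ♗ · ♖│1
  ─────────────────
  a b c d e f g h



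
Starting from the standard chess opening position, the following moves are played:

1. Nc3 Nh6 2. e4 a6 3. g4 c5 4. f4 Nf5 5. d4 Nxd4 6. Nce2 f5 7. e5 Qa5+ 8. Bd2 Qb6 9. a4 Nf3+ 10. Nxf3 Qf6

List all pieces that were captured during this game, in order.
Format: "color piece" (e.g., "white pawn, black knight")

Tracking captures:
  Nxd4: captured white pawn
  Nxf3: captured black knight

white pawn, black knight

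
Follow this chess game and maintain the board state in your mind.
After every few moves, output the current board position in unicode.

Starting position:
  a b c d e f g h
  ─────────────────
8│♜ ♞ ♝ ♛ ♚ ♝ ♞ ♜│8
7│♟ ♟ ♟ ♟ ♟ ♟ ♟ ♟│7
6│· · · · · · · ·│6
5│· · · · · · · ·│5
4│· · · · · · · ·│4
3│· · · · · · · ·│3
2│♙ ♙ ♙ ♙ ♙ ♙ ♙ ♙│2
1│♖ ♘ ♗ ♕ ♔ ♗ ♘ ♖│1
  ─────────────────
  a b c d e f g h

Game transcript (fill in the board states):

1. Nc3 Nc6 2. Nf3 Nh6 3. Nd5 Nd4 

  a b c d e f g h
  ─────────────────
8│♜ · ♝ ♛ ♚ ♝ · ♜│8
7│♟ ♟ ♟ ♟ ♟ ♟ ♟ ♟│7
6│· · · · · · · ♞│6
5│· · · ♘ · · · ·│5
4│· · · ♞ · · · ·│4
3│· · · · · ♘ · ·│3
2│♙ ♙ ♙ ♙ ♙ ♙ ♙ ♙│2
1│♖ · ♗ ♕ ♔ ♗ · ♖│1
  ─────────────────
  a b c d e f g h

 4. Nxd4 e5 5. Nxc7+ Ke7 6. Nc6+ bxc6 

  a b c d e f g h
  ─────────────────
8│♜ · ♝ ♛ · ♝ · ♜│8
7│♟ · ♘ ♟ ♚ ♟ ♟ ♟│7
6│· · ♟ · · · · ♞│6
5│· · · · ♟ · · ·│5
4│· · · · · · · ·│4
3│· · · · · · · ·│3
2│♙ ♙ ♙ ♙ ♙ ♙ ♙ ♙│2
1│♖ · ♗ ♕ ♔ ♗ · ♖│1
  ─────────────────
  a b c d e f g h

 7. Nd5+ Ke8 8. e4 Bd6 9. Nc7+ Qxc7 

  a b c d e f g h
  ─────────────────
8│♜ · ♝ · ♚ · · ♜│8
7│♟ · ♛ ♟ · ♟ ♟ ♟│7
6│· · ♟ ♝ · · · ♞│6
5│· · · · ♟ · · ·│5
4│· · · · ♙ · · ·│4
3│· · · · · · · ·│3
2│♙ ♙ ♙ ♙ · ♙ ♙ ♙│2
1│♖ · ♗ ♕ ♔ ♗ · ♖│1
  ─────────────────
  a b c d e f g h

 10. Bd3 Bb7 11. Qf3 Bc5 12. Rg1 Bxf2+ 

  a b c d e f g h
  ─────────────────
8│♜ · · · ♚ · · ♜│8
7│♟ ♝ ♛ ♟ · ♟ ♟ ♟│7
6│· · ♟ · · · · ♞│6
5│· · · · ♟ · · ·│5
4│· · · · ♙ · · ·│4
3│· · · ♗ · ♕ · ·│3
2│♙ ♙ ♙ ♙ · ♝ ♙ ♙│2
1│♖ · ♗ · ♔ · ♖ ·│1
  ─────────────────
  a b c d e f g h

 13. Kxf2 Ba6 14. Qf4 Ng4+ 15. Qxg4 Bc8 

  a b c d e f g h
  ─────────────────
8│♜ · ♝ · ♚ · · ♜│8
7│♟ · ♛ ♟ · ♟ ♟ ♟│7
6│· · ♟ · · · · ·│6
5│· · · · ♟ · · ·│5
4│· · · · ♙ · ♕ ·│4
3│· · · ♗ · · · ·│3
2│♙ ♙ ♙ ♙ · ♔ ♙ ♙│2
1│♖ · ♗ · · · ♖ ·│1
  ─────────────────
  a b c d e f g h

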